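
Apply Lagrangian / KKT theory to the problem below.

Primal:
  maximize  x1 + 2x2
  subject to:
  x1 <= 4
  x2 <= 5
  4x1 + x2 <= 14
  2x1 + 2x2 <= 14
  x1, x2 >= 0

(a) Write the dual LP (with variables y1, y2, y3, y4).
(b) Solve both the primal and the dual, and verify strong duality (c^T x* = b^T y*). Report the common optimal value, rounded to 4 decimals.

The standard primal-dual pair for 'max c^T x s.t. A x <= b, x >= 0' is:
  Dual:  min b^T y  s.t.  A^T y >= c,  y >= 0.

So the dual LP is:
  minimize  4y1 + 5y2 + 14y3 + 14y4
  subject to:
    y1 + 4y3 + 2y4 >= 1
    y2 + y3 + 2y4 >= 2
    y1, y2, y3, y4 >= 0

Solving the primal: x* = (2, 5).
  primal value c^T x* = 12.
Solving the dual: y* = (0, 1, 0, 0.5).
  dual value b^T y* = 12.
Strong duality: c^T x* = b^T y*. Confirmed.

12


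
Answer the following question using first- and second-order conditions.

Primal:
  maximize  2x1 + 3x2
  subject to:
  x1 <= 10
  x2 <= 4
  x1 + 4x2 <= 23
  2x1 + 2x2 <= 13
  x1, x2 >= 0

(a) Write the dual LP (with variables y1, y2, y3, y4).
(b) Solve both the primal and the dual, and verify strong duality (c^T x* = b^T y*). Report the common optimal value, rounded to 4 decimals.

The standard primal-dual pair for 'max c^T x s.t. A x <= b, x >= 0' is:
  Dual:  min b^T y  s.t.  A^T y >= c,  y >= 0.

So the dual LP is:
  minimize  10y1 + 4y2 + 23y3 + 13y4
  subject to:
    y1 + y3 + 2y4 >= 2
    y2 + 4y3 + 2y4 >= 3
    y1, y2, y3, y4 >= 0

Solving the primal: x* = (2.5, 4).
  primal value c^T x* = 17.
Solving the dual: y* = (0, 1, 0, 1).
  dual value b^T y* = 17.
Strong duality: c^T x* = b^T y*. Confirmed.

17


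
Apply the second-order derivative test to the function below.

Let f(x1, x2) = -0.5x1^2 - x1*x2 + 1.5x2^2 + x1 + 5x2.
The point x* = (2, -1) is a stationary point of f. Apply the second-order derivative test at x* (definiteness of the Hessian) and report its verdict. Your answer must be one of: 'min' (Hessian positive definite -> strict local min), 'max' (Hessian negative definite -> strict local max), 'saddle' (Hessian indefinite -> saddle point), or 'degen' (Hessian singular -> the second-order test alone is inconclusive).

Compute the Hessian H = grad^2 f:
  H = [[-1, -1], [-1, 3]]
Verify stationarity: grad f(x*) = H x* + g = (0, 0).
Eigenvalues of H: -1.2361, 3.2361.
Eigenvalues have mixed signs, so H is indefinite -> x* is a saddle point.

saddle


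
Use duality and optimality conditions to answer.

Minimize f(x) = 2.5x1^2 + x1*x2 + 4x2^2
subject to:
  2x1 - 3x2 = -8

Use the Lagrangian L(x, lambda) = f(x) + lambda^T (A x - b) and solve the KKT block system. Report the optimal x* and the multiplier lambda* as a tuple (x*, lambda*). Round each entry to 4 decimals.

Form the Lagrangian:
  L(x, lambda) = (1/2) x^T Q x + c^T x + lambda^T (A x - b)
Stationarity (grad_x L = 0): Q x + c + A^T lambda = 0.
Primal feasibility: A x = b.

This gives the KKT block system:
  [ Q   A^T ] [ x     ]   [-c ]
  [ A    0  ] [ lambda ] = [ b ]

Solving the linear system:
  x*      = (-1.7079, 1.5281)
  lambda* = (3.5056)
  f(x*)   = 14.0225

x* = (-1.7079, 1.5281), lambda* = (3.5056)


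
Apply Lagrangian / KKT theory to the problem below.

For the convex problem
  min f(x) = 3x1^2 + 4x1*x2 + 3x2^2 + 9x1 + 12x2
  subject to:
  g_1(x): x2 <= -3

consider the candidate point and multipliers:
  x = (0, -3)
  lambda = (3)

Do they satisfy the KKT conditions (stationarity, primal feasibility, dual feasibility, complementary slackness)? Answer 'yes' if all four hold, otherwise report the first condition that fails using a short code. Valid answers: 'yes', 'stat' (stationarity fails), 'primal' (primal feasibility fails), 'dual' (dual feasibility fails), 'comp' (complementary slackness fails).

Gradient of f: grad f(x) = Q x + c = (-3, -6)
Constraint values g_i(x) = a_i^T x - b_i:
  g_1((0, -3)) = 0
Stationarity residual: grad f(x) + sum_i lambda_i a_i = (-3, -3)
  -> stationarity FAILS
Primal feasibility (all g_i <= 0): OK
Dual feasibility (all lambda_i >= 0): OK
Complementary slackness (lambda_i * g_i(x) = 0 for all i): OK

Verdict: the first failing condition is stationarity -> stat.

stat


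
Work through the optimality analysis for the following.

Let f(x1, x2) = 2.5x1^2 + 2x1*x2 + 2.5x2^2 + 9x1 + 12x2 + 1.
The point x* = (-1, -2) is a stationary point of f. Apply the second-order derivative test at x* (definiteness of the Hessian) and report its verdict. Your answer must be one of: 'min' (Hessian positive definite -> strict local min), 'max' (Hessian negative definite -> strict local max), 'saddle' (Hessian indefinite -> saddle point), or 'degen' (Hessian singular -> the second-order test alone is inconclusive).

Compute the Hessian H = grad^2 f:
  H = [[5, 2], [2, 5]]
Verify stationarity: grad f(x*) = H x* + g = (0, 0).
Eigenvalues of H: 3, 7.
Both eigenvalues > 0, so H is positive definite -> x* is a strict local min.

min


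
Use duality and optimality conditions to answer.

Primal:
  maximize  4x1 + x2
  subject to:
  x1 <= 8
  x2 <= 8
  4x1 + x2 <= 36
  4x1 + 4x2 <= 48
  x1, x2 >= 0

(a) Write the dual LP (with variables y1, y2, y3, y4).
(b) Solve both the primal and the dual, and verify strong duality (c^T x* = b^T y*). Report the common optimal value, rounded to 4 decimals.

The standard primal-dual pair for 'max c^T x s.t. A x <= b, x >= 0' is:
  Dual:  min b^T y  s.t.  A^T y >= c,  y >= 0.

So the dual LP is:
  minimize  8y1 + 8y2 + 36y3 + 48y4
  subject to:
    y1 + 4y3 + 4y4 >= 4
    y2 + y3 + 4y4 >= 1
    y1, y2, y3, y4 >= 0

Solving the primal: x* = (8, 4).
  primal value c^T x* = 36.
Solving the dual: y* = (0, 0, 1, 0).
  dual value b^T y* = 36.
Strong duality: c^T x* = b^T y*. Confirmed.

36


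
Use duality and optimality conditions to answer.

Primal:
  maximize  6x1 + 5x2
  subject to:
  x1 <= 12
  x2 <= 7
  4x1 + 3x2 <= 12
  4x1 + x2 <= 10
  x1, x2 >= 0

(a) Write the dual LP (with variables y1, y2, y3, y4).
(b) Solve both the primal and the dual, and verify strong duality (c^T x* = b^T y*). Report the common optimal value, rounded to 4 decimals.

The standard primal-dual pair for 'max c^T x s.t. A x <= b, x >= 0' is:
  Dual:  min b^T y  s.t.  A^T y >= c,  y >= 0.

So the dual LP is:
  minimize  12y1 + 7y2 + 12y3 + 10y4
  subject to:
    y1 + 4y3 + 4y4 >= 6
    y2 + 3y3 + y4 >= 5
    y1, y2, y3, y4 >= 0

Solving the primal: x* = (0, 4).
  primal value c^T x* = 20.
Solving the dual: y* = (0, 0, 1.6667, 0).
  dual value b^T y* = 20.
Strong duality: c^T x* = b^T y*. Confirmed.

20


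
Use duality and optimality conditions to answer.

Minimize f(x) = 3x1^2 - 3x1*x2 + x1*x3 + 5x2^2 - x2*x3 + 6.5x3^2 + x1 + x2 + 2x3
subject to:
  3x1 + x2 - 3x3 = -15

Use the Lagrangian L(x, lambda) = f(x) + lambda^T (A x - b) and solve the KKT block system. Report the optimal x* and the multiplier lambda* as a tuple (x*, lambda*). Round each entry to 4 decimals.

Form the Lagrangian:
  L(x, lambda) = (1/2) x^T Q x + c^T x + lambda^T (A x - b)
Stationarity (grad_x L = 0): Q x + c + A^T lambda = 0.
Primal feasibility: A x = b.

This gives the KKT block system:
  [ Q   A^T ] [ x     ]   [-c ]
  [ A    0  ] [ lambda ] = [ b ]

Solving the linear system:
  x*      = (-3.4289, -1.4889, 1.0748)
  lambda* = (4.6773)
  f(x*)   = 33.6958

x* = (-3.4289, -1.4889, 1.0748), lambda* = (4.6773)


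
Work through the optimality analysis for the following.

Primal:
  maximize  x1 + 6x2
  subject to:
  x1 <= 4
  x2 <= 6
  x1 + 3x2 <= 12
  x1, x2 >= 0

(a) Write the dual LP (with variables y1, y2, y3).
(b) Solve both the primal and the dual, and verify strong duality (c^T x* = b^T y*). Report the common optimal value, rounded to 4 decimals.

The standard primal-dual pair for 'max c^T x s.t. A x <= b, x >= 0' is:
  Dual:  min b^T y  s.t.  A^T y >= c,  y >= 0.

So the dual LP is:
  minimize  4y1 + 6y2 + 12y3
  subject to:
    y1 + y3 >= 1
    y2 + 3y3 >= 6
    y1, y2, y3 >= 0

Solving the primal: x* = (0, 4).
  primal value c^T x* = 24.
Solving the dual: y* = (0, 0, 2).
  dual value b^T y* = 24.
Strong duality: c^T x* = b^T y*. Confirmed.

24


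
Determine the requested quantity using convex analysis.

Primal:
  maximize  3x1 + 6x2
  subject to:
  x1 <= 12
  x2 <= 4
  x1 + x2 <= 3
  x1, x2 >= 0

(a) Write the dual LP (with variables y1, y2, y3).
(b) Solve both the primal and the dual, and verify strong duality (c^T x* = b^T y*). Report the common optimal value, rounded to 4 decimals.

The standard primal-dual pair for 'max c^T x s.t. A x <= b, x >= 0' is:
  Dual:  min b^T y  s.t.  A^T y >= c,  y >= 0.

So the dual LP is:
  minimize  12y1 + 4y2 + 3y3
  subject to:
    y1 + y3 >= 3
    y2 + y3 >= 6
    y1, y2, y3 >= 0

Solving the primal: x* = (0, 3).
  primal value c^T x* = 18.
Solving the dual: y* = (0, 0, 6).
  dual value b^T y* = 18.
Strong duality: c^T x* = b^T y*. Confirmed.

18


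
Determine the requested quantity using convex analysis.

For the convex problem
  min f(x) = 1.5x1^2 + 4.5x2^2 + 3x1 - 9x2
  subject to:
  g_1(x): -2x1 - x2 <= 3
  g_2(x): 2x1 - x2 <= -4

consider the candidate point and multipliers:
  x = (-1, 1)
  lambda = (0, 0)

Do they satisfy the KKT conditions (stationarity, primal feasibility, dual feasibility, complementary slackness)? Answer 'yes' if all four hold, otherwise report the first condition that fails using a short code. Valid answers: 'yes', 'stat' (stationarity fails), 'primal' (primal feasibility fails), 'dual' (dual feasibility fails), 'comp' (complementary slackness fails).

Gradient of f: grad f(x) = Q x + c = (0, 0)
Constraint values g_i(x) = a_i^T x - b_i:
  g_1((-1, 1)) = -2
  g_2((-1, 1)) = 1
Stationarity residual: grad f(x) + sum_i lambda_i a_i = (0, 0)
  -> stationarity OK
Primal feasibility (all g_i <= 0): FAILS
Dual feasibility (all lambda_i >= 0): OK
Complementary slackness (lambda_i * g_i(x) = 0 for all i): OK

Verdict: the first failing condition is primal_feasibility -> primal.

primal


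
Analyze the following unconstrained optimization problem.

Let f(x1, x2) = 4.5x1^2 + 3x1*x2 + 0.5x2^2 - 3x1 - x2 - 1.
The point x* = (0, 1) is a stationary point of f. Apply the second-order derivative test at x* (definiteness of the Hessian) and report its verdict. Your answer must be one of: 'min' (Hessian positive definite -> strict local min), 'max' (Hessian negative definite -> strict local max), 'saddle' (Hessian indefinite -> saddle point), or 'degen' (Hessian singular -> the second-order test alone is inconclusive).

Compute the Hessian H = grad^2 f:
  H = [[9, 3], [3, 1]]
Verify stationarity: grad f(x*) = H x* + g = (0, 0).
Eigenvalues of H: 0, 10.
H has a zero eigenvalue (singular; positive semidefinite but not definite), so H is neither positive definite, negative definite, nor indefinite. The second-order test alone is inconclusive -> degen.
(Indeed, f is constant along the null direction of H through x*, so x* is not a strict local extremum.)

degen


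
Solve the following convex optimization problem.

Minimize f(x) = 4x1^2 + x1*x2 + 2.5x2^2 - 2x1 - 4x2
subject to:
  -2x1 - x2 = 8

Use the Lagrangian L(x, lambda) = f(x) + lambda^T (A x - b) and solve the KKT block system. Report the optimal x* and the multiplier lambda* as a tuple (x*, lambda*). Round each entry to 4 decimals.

Form the Lagrangian:
  L(x, lambda) = (1/2) x^T Q x + c^T x + lambda^T (A x - b)
Stationarity (grad_x L = 0): Q x + c + A^T lambda = 0.
Primal feasibility: A x = b.

This gives the KKT block system:
  [ Q   A^T ] [ x     ]   [-c ]
  [ A    0  ] [ lambda ] = [ b ]

Solving the linear system:
  x*      = (-3.25, -1.5)
  lambda* = (-14.75)
  f(x*)   = 65.25

x* = (-3.25, -1.5), lambda* = (-14.75)


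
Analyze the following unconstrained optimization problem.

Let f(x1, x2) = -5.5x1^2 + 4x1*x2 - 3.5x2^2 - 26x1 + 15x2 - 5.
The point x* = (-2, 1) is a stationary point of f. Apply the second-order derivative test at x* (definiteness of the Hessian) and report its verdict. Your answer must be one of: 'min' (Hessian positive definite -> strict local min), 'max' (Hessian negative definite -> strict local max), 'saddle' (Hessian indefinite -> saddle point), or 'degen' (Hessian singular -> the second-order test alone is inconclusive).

Compute the Hessian H = grad^2 f:
  H = [[-11, 4], [4, -7]]
Verify stationarity: grad f(x*) = H x* + g = (0, 0).
Eigenvalues of H: -13.4721, -4.5279.
Both eigenvalues < 0, so H is negative definite -> x* is a strict local max.

max


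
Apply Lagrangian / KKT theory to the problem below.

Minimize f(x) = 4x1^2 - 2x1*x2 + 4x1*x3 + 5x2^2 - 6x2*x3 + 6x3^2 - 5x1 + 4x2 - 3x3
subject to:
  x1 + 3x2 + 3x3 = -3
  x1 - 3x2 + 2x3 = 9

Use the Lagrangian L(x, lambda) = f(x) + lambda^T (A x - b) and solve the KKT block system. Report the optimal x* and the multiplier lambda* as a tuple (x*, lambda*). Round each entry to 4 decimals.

Form the Lagrangian:
  L(x, lambda) = (1/2) x^T Q x + c^T x + lambda^T (A x - b)
Stationarity (grad_x L = 0): Q x + c + A^T lambda = 0.
Primal feasibility: A x = b.

This gives the KKT block system:
  [ Q   A^T ] [ x     ]   [-c ]
  [ A    0  ] [ lambda ] = [ b ]

Solving the linear system:
  x*      = (1.0737, -2.1284, 0.7705)
  lambda* = (-1.455, -9.4733)
  f(x*)   = 32.3504

x* = (1.0737, -2.1284, 0.7705), lambda* = (-1.455, -9.4733)


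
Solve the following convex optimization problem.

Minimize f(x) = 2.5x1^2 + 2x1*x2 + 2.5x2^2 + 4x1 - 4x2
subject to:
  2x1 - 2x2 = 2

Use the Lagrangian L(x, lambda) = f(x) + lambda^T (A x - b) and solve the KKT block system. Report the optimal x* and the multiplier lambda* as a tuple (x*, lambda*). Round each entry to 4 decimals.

Form the Lagrangian:
  L(x, lambda) = (1/2) x^T Q x + c^T x + lambda^T (A x - b)
Stationarity (grad_x L = 0): Q x + c + A^T lambda = 0.
Primal feasibility: A x = b.

This gives the KKT block system:
  [ Q   A^T ] [ x     ]   [-c ]
  [ A    0  ] [ lambda ] = [ b ]

Solving the linear system:
  x*      = (0.5, -0.5)
  lambda* = (-2.75)
  f(x*)   = 4.75

x* = (0.5, -0.5), lambda* = (-2.75)


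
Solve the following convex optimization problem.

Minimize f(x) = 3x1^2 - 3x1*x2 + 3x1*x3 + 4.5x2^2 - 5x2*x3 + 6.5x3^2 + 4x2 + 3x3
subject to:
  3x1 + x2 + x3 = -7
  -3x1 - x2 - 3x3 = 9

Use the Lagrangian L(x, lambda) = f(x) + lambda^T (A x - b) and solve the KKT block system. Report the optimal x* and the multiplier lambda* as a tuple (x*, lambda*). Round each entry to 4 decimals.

Form the Lagrangian:
  L(x, lambda) = (1/2) x^T Q x + c^T x + lambda^T (A x - b)
Stationarity (grad_x L = 0): Q x + c + A^T lambda = 0.
Primal feasibility: A x = b.

This gives the KKT block system:
  [ Q   A^T ] [ x     ]   [-c ]
  [ A    0  ] [ lambda ] = [ b ]

Solving the linear system:
  x*      = (-1.4286, -1.7143, -1)
  lambda* = (0.3571, -1.7857)
  f(x*)   = 4.3571

x* = (-1.4286, -1.7143, -1), lambda* = (0.3571, -1.7857)


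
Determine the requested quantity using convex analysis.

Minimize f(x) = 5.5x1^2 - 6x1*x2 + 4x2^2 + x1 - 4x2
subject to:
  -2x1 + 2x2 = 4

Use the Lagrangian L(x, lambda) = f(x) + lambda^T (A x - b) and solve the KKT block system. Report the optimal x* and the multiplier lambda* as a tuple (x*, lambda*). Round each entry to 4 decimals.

Form the Lagrangian:
  L(x, lambda) = (1/2) x^T Q x + c^T x + lambda^T (A x - b)
Stationarity (grad_x L = 0): Q x + c + A^T lambda = 0.
Primal feasibility: A x = b.

This gives the KKT block system:
  [ Q   A^T ] [ x     ]   [-c ]
  [ A    0  ] [ lambda ] = [ b ]

Solving the linear system:
  x*      = (-0.1429, 1.8571)
  lambda* = (-5.8571)
  f(x*)   = 7.9286

x* = (-0.1429, 1.8571), lambda* = (-5.8571)


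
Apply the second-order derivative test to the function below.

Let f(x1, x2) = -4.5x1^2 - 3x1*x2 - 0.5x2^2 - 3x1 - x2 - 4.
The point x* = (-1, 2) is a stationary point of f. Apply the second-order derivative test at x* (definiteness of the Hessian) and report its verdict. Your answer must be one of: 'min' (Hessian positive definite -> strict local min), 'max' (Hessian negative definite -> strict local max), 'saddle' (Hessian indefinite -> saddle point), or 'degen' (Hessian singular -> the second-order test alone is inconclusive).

Compute the Hessian H = grad^2 f:
  H = [[-9, -3], [-3, -1]]
Verify stationarity: grad f(x*) = H x* + g = (0, 0).
Eigenvalues of H: -10, 0.
H has a zero eigenvalue (singular; negative semidefinite but not definite), so H is neither positive definite, negative definite, nor indefinite. The second-order test alone is inconclusive -> degen.
(Indeed, f is constant along the null direction of H through x*, so x* is not a strict local extremum.)

degen


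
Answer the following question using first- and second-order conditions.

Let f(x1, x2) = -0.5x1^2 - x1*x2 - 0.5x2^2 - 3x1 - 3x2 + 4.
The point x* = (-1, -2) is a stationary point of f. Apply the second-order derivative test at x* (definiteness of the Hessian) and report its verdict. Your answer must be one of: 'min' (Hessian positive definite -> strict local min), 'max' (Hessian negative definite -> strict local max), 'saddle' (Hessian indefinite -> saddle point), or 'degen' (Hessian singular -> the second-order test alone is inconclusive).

Compute the Hessian H = grad^2 f:
  H = [[-1, -1], [-1, -1]]
Verify stationarity: grad f(x*) = H x* + g = (0, 0).
Eigenvalues of H: -2, 0.
H has a zero eigenvalue (singular; negative semidefinite but not definite), so H is neither positive definite, negative definite, nor indefinite. The second-order test alone is inconclusive -> degen.
(Indeed, f is constant along the null direction of H through x*, so x* is not a strict local extremum.)

degen


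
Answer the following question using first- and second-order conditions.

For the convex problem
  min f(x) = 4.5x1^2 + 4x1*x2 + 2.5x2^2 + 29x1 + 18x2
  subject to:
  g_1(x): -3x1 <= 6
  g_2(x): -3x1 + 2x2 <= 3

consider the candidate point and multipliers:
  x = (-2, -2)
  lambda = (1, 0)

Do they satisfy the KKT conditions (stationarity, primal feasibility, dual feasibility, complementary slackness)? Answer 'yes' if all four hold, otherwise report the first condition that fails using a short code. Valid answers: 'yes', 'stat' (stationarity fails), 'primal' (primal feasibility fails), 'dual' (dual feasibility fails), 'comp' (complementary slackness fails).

Gradient of f: grad f(x) = Q x + c = (3, 0)
Constraint values g_i(x) = a_i^T x - b_i:
  g_1((-2, -2)) = 0
  g_2((-2, -2)) = -1
Stationarity residual: grad f(x) + sum_i lambda_i a_i = (0, 0)
  -> stationarity OK
Primal feasibility (all g_i <= 0): OK
Dual feasibility (all lambda_i >= 0): OK
Complementary slackness (lambda_i * g_i(x) = 0 for all i): OK

Verdict: yes, KKT holds.

yes


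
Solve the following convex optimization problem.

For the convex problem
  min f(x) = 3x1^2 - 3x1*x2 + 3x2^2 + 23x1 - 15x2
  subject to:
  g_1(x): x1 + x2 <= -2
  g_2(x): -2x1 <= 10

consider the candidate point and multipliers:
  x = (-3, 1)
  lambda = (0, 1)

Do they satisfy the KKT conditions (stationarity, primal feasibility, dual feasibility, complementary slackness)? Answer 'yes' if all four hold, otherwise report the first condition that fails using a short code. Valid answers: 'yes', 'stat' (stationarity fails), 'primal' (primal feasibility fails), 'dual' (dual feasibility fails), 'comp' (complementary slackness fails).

Gradient of f: grad f(x) = Q x + c = (2, 0)
Constraint values g_i(x) = a_i^T x - b_i:
  g_1((-3, 1)) = 0
  g_2((-3, 1)) = -4
Stationarity residual: grad f(x) + sum_i lambda_i a_i = (0, 0)
  -> stationarity OK
Primal feasibility (all g_i <= 0): OK
Dual feasibility (all lambda_i >= 0): OK
Complementary slackness (lambda_i * g_i(x) = 0 for all i): FAILS

Verdict: the first failing condition is complementary_slackness -> comp.

comp


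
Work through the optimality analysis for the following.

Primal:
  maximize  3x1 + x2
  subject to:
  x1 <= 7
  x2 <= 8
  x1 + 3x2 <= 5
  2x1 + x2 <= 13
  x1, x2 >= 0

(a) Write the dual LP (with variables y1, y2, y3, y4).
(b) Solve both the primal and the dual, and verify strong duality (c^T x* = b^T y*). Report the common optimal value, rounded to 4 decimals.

The standard primal-dual pair for 'max c^T x s.t. A x <= b, x >= 0' is:
  Dual:  min b^T y  s.t.  A^T y >= c,  y >= 0.

So the dual LP is:
  minimize  7y1 + 8y2 + 5y3 + 13y4
  subject to:
    y1 + y3 + 2y4 >= 3
    y2 + 3y3 + y4 >= 1
    y1, y2, y3, y4 >= 0

Solving the primal: x* = (5, 0).
  primal value c^T x* = 15.
Solving the dual: y* = (0, 0, 3, 0).
  dual value b^T y* = 15.
Strong duality: c^T x* = b^T y*. Confirmed.

15


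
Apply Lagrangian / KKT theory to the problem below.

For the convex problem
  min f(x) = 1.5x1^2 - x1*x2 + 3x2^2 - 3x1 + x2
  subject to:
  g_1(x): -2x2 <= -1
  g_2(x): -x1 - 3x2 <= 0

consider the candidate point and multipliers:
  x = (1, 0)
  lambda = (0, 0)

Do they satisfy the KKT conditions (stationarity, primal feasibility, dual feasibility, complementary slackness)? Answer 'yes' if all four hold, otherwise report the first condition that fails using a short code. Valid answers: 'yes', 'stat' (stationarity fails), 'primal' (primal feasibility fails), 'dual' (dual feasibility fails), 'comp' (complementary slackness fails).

Gradient of f: grad f(x) = Q x + c = (0, 0)
Constraint values g_i(x) = a_i^T x - b_i:
  g_1((1, 0)) = 1
  g_2((1, 0)) = -1
Stationarity residual: grad f(x) + sum_i lambda_i a_i = (0, 0)
  -> stationarity OK
Primal feasibility (all g_i <= 0): FAILS
Dual feasibility (all lambda_i >= 0): OK
Complementary slackness (lambda_i * g_i(x) = 0 for all i): OK

Verdict: the first failing condition is primal_feasibility -> primal.

primal


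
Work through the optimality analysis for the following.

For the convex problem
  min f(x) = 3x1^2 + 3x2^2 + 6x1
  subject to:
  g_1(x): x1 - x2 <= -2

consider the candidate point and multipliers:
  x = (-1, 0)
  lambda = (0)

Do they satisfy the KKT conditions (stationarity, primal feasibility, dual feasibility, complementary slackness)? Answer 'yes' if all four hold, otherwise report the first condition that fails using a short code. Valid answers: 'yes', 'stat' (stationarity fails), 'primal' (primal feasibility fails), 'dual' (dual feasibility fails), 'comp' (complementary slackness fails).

Gradient of f: grad f(x) = Q x + c = (0, 0)
Constraint values g_i(x) = a_i^T x - b_i:
  g_1((-1, 0)) = 1
Stationarity residual: grad f(x) + sum_i lambda_i a_i = (0, 0)
  -> stationarity OK
Primal feasibility (all g_i <= 0): FAILS
Dual feasibility (all lambda_i >= 0): OK
Complementary slackness (lambda_i * g_i(x) = 0 for all i): OK

Verdict: the first failing condition is primal_feasibility -> primal.

primal


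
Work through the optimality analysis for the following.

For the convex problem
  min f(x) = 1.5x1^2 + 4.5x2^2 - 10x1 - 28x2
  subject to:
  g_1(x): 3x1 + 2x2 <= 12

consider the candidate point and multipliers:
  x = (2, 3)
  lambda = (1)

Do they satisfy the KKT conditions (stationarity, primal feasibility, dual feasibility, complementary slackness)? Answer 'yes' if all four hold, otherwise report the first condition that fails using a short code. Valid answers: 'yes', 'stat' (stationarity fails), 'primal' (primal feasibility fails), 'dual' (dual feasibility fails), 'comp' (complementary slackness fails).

Gradient of f: grad f(x) = Q x + c = (-4, -1)
Constraint values g_i(x) = a_i^T x - b_i:
  g_1((2, 3)) = 0
Stationarity residual: grad f(x) + sum_i lambda_i a_i = (-1, 1)
  -> stationarity FAILS
Primal feasibility (all g_i <= 0): OK
Dual feasibility (all lambda_i >= 0): OK
Complementary slackness (lambda_i * g_i(x) = 0 for all i): OK

Verdict: the first failing condition is stationarity -> stat.

stat


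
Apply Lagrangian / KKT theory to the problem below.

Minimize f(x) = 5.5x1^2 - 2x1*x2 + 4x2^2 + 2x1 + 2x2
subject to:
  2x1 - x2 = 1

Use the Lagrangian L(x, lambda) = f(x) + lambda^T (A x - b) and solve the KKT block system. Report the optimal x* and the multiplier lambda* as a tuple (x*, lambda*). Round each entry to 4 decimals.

Form the Lagrangian:
  L(x, lambda) = (1/2) x^T Q x + c^T x + lambda^T (A x - b)
Stationarity (grad_x L = 0): Q x + c + A^T lambda = 0.
Primal feasibility: A x = b.

This gives the KKT block system:
  [ Q   A^T ] [ x     ]   [-c ]
  [ A    0  ] [ lambda ] = [ b ]

Solving the linear system:
  x*      = (0.2286, -0.5429)
  lambda* = (-2.8)
  f(x*)   = 1.0857

x* = (0.2286, -0.5429), lambda* = (-2.8)


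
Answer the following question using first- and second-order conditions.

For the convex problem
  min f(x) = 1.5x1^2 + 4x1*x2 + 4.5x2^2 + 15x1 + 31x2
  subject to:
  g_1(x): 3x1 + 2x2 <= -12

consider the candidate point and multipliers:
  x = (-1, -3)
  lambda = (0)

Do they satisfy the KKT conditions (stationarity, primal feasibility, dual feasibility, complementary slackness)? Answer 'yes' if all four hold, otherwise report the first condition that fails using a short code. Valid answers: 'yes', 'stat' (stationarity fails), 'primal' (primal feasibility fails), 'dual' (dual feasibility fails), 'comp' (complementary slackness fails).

Gradient of f: grad f(x) = Q x + c = (0, 0)
Constraint values g_i(x) = a_i^T x - b_i:
  g_1((-1, -3)) = 3
Stationarity residual: grad f(x) + sum_i lambda_i a_i = (0, 0)
  -> stationarity OK
Primal feasibility (all g_i <= 0): FAILS
Dual feasibility (all lambda_i >= 0): OK
Complementary slackness (lambda_i * g_i(x) = 0 for all i): OK

Verdict: the first failing condition is primal_feasibility -> primal.

primal


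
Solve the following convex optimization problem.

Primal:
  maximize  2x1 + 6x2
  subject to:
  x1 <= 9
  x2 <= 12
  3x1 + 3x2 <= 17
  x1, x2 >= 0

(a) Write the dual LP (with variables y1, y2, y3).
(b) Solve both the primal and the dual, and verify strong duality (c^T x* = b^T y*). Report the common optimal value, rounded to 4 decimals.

The standard primal-dual pair for 'max c^T x s.t. A x <= b, x >= 0' is:
  Dual:  min b^T y  s.t.  A^T y >= c,  y >= 0.

So the dual LP is:
  minimize  9y1 + 12y2 + 17y3
  subject to:
    y1 + 3y3 >= 2
    y2 + 3y3 >= 6
    y1, y2, y3 >= 0

Solving the primal: x* = (0, 5.6667).
  primal value c^T x* = 34.
Solving the dual: y* = (0, 0, 2).
  dual value b^T y* = 34.
Strong duality: c^T x* = b^T y*. Confirmed.

34


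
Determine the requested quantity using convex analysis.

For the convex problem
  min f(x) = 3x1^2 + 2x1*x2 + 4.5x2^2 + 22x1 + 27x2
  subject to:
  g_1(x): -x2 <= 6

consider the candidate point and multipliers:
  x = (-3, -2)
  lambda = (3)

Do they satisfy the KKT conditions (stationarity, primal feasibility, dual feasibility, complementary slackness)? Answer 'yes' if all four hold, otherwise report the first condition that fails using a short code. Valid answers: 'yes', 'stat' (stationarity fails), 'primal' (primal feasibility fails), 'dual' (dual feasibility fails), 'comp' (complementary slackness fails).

Gradient of f: grad f(x) = Q x + c = (0, 3)
Constraint values g_i(x) = a_i^T x - b_i:
  g_1((-3, -2)) = -4
Stationarity residual: grad f(x) + sum_i lambda_i a_i = (0, 0)
  -> stationarity OK
Primal feasibility (all g_i <= 0): OK
Dual feasibility (all lambda_i >= 0): OK
Complementary slackness (lambda_i * g_i(x) = 0 for all i): FAILS

Verdict: the first failing condition is complementary_slackness -> comp.

comp


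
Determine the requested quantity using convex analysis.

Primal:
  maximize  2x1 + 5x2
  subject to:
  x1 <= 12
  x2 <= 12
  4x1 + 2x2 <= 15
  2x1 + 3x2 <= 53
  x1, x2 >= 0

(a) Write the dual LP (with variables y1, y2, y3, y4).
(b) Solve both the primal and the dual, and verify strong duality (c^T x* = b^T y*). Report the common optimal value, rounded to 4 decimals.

The standard primal-dual pair for 'max c^T x s.t. A x <= b, x >= 0' is:
  Dual:  min b^T y  s.t.  A^T y >= c,  y >= 0.

So the dual LP is:
  minimize  12y1 + 12y2 + 15y3 + 53y4
  subject to:
    y1 + 4y3 + 2y4 >= 2
    y2 + 2y3 + 3y4 >= 5
    y1, y2, y3, y4 >= 0

Solving the primal: x* = (0, 7.5).
  primal value c^T x* = 37.5.
Solving the dual: y* = (0, 0, 2.5, 0).
  dual value b^T y* = 37.5.
Strong duality: c^T x* = b^T y*. Confirmed.

37.5


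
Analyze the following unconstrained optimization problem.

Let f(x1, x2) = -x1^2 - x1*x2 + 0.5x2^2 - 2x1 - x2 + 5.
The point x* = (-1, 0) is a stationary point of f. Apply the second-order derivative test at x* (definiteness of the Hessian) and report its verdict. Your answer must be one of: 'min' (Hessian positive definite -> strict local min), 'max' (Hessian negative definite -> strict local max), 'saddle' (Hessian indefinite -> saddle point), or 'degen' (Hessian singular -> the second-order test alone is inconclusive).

Compute the Hessian H = grad^2 f:
  H = [[-2, -1], [-1, 1]]
Verify stationarity: grad f(x*) = H x* + g = (0, 0).
Eigenvalues of H: -2.3028, 1.3028.
Eigenvalues have mixed signs, so H is indefinite -> x* is a saddle point.

saddle


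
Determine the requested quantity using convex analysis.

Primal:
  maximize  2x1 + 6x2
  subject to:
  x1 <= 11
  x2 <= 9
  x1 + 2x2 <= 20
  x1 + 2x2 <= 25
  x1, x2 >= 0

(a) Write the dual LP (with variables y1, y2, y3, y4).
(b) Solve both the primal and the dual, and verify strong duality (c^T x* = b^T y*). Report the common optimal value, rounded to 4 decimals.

The standard primal-dual pair for 'max c^T x s.t. A x <= b, x >= 0' is:
  Dual:  min b^T y  s.t.  A^T y >= c,  y >= 0.

So the dual LP is:
  minimize  11y1 + 9y2 + 20y3 + 25y4
  subject to:
    y1 + y3 + y4 >= 2
    y2 + 2y3 + 2y4 >= 6
    y1, y2, y3, y4 >= 0

Solving the primal: x* = (2, 9).
  primal value c^T x* = 58.
Solving the dual: y* = (0, 2, 2, 0).
  dual value b^T y* = 58.
Strong duality: c^T x* = b^T y*. Confirmed.

58


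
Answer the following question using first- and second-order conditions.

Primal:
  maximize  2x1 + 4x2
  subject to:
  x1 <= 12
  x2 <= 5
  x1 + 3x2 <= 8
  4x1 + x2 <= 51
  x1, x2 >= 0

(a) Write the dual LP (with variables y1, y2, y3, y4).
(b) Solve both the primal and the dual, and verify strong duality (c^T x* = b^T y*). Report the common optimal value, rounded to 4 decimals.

The standard primal-dual pair for 'max c^T x s.t. A x <= b, x >= 0' is:
  Dual:  min b^T y  s.t.  A^T y >= c,  y >= 0.

So the dual LP is:
  minimize  12y1 + 5y2 + 8y3 + 51y4
  subject to:
    y1 + y3 + 4y4 >= 2
    y2 + 3y3 + y4 >= 4
    y1, y2, y3, y4 >= 0

Solving the primal: x* = (8, 0).
  primal value c^T x* = 16.
Solving the dual: y* = (0, 0, 2, 0).
  dual value b^T y* = 16.
Strong duality: c^T x* = b^T y*. Confirmed.

16


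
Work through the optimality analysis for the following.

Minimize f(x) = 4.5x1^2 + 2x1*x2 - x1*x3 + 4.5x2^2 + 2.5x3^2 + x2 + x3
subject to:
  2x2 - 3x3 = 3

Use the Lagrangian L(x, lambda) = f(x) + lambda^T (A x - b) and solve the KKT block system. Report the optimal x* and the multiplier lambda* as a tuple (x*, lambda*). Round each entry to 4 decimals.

Form the Lagrangian:
  L(x, lambda) = (1/2) x^T Q x + c^T x + lambda^T (A x - b)
Stationarity (grad_x L = 0): Q x + c + A^T lambda = 0.
Primal feasibility: A x = b.

This gives the KKT block system:
  [ Q   A^T ] [ x     ]   [-c ]
  [ A    0  ] [ lambda ] = [ b ]

Solving the linear system:
  x*      = (-0.1355, 0.1646, -0.8903)
  lambda* = (-1.1053)
  f(x*)   = 1.2951

x* = (-0.1355, 0.1646, -0.8903), lambda* = (-1.1053)


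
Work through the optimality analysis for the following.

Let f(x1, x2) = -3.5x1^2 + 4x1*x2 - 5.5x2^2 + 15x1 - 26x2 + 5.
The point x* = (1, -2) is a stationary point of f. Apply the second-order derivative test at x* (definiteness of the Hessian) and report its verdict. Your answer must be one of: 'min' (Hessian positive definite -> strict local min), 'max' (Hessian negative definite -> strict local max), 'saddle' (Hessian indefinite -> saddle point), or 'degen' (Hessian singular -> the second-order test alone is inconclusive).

Compute the Hessian H = grad^2 f:
  H = [[-7, 4], [4, -11]]
Verify stationarity: grad f(x*) = H x* + g = (0, 0).
Eigenvalues of H: -13.4721, -4.5279.
Both eigenvalues < 0, so H is negative definite -> x* is a strict local max.

max


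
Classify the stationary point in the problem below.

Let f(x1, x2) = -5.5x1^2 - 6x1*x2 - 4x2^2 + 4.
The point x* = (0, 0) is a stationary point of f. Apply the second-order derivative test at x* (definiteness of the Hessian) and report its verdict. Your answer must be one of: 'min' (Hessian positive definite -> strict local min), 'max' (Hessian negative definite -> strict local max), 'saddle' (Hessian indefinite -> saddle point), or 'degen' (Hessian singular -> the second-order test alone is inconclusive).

Compute the Hessian H = grad^2 f:
  H = [[-11, -6], [-6, -8]]
Verify stationarity: grad f(x*) = H x* + g = (0, 0).
Eigenvalues of H: -15.6847, -3.3153.
Both eigenvalues < 0, so H is negative definite -> x* is a strict local max.

max


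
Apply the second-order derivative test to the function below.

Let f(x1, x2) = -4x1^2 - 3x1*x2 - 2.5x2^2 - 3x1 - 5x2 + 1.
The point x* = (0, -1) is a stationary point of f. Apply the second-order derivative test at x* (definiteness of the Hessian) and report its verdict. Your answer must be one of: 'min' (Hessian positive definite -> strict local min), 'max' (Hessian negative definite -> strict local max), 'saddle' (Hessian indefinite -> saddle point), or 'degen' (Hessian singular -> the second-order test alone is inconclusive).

Compute the Hessian H = grad^2 f:
  H = [[-8, -3], [-3, -5]]
Verify stationarity: grad f(x*) = H x* + g = (0, 0).
Eigenvalues of H: -9.8541, -3.1459.
Both eigenvalues < 0, so H is negative definite -> x* is a strict local max.

max


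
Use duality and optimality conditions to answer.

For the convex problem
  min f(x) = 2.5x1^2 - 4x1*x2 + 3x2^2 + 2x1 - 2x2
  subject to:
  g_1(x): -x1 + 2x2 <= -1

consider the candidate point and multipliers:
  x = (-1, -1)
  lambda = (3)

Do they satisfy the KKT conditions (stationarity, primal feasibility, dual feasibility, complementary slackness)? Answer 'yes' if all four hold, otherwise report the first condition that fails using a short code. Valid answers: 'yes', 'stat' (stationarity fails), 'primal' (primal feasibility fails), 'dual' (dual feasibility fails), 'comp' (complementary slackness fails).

Gradient of f: grad f(x) = Q x + c = (1, -4)
Constraint values g_i(x) = a_i^T x - b_i:
  g_1((-1, -1)) = 0
Stationarity residual: grad f(x) + sum_i lambda_i a_i = (-2, 2)
  -> stationarity FAILS
Primal feasibility (all g_i <= 0): OK
Dual feasibility (all lambda_i >= 0): OK
Complementary slackness (lambda_i * g_i(x) = 0 for all i): OK

Verdict: the first failing condition is stationarity -> stat.

stat


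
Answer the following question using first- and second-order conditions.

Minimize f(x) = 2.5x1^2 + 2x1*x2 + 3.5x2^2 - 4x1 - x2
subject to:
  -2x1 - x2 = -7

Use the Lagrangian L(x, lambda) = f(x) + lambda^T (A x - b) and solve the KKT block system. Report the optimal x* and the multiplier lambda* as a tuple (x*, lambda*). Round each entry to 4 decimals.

Form the Lagrangian:
  L(x, lambda) = (1/2) x^T Q x + c^T x + lambda^T (A x - b)
Stationarity (grad_x L = 0): Q x + c + A^T lambda = 0.
Primal feasibility: A x = b.

This gives the KKT block system:
  [ Q   A^T ] [ x     ]   [-c ]
  [ A    0  ] [ lambda ] = [ b ]

Solving the linear system:
  x*      = (3.44, 0.12)
  lambda* = (6.72)
  f(x*)   = 16.58

x* = (3.44, 0.12), lambda* = (6.72)


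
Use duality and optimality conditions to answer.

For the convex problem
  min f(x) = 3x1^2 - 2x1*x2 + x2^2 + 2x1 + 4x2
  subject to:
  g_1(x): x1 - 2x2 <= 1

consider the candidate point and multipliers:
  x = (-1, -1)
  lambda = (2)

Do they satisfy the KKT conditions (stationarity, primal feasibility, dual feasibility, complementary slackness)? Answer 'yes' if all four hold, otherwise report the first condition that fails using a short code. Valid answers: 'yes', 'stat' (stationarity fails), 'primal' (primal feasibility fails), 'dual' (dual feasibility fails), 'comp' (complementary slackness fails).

Gradient of f: grad f(x) = Q x + c = (-2, 4)
Constraint values g_i(x) = a_i^T x - b_i:
  g_1((-1, -1)) = 0
Stationarity residual: grad f(x) + sum_i lambda_i a_i = (0, 0)
  -> stationarity OK
Primal feasibility (all g_i <= 0): OK
Dual feasibility (all lambda_i >= 0): OK
Complementary slackness (lambda_i * g_i(x) = 0 for all i): OK

Verdict: yes, KKT holds.

yes


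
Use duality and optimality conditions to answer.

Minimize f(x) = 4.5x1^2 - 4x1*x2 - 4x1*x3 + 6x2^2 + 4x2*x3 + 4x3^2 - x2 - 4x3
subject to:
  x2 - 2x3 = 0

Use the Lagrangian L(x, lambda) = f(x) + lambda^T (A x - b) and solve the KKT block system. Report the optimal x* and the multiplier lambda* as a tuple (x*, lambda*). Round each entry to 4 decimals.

Form the Lagrangian:
  L(x, lambda) = (1/2) x^T Q x + c^T x + lambda^T (A x - b)
Stationarity (grad_x L = 0): Q x + c + A^T lambda = 0.
Primal feasibility: A x = b.

This gives the KKT block system:
  [ Q   A^T ] [ x     ]   [-c ]
  [ A    0  ] [ lambda ] = [ b ]

Solving the linear system:
  x*      = (0.1429, 0.2143, 0.1071)
  lambda* = (-1.4286)
  f(x*)   = -0.3214

x* = (0.1429, 0.2143, 0.1071), lambda* = (-1.4286)


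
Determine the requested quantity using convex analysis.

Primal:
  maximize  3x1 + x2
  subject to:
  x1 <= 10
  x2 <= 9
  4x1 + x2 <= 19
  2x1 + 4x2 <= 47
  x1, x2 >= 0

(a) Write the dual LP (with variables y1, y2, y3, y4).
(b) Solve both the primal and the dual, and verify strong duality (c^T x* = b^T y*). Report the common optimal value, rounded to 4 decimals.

The standard primal-dual pair for 'max c^T x s.t. A x <= b, x >= 0' is:
  Dual:  min b^T y  s.t.  A^T y >= c,  y >= 0.

So the dual LP is:
  minimize  10y1 + 9y2 + 19y3 + 47y4
  subject to:
    y1 + 4y3 + 2y4 >= 3
    y2 + y3 + 4y4 >= 1
    y1, y2, y3, y4 >= 0

Solving the primal: x* = (2.5, 9).
  primal value c^T x* = 16.5.
Solving the dual: y* = (0, 0.25, 0.75, 0).
  dual value b^T y* = 16.5.
Strong duality: c^T x* = b^T y*. Confirmed.

16.5


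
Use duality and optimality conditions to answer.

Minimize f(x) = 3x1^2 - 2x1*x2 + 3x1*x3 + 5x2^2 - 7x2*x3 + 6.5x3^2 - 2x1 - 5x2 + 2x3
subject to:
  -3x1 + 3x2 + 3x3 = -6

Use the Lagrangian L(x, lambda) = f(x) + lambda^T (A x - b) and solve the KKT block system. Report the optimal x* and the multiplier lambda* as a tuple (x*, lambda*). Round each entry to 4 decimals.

Form the Lagrangian:
  L(x, lambda) = (1/2) x^T Q x + c^T x + lambda^T (A x - b)
Stationarity (grad_x L = 0): Q x + c + A^T lambda = 0.
Primal feasibility: A x = b.

This gives the KKT block system:
  [ Q   A^T ] [ x     ]   [-c ]
  [ A    0  ] [ lambda ] = [ b ]

Solving the linear system:
  x*      = (1.1967, -0.0833, -0.72)
  lambda* = (1.0622)
  f(x*)   = 1.4783

x* = (1.1967, -0.0833, -0.72), lambda* = (1.0622)


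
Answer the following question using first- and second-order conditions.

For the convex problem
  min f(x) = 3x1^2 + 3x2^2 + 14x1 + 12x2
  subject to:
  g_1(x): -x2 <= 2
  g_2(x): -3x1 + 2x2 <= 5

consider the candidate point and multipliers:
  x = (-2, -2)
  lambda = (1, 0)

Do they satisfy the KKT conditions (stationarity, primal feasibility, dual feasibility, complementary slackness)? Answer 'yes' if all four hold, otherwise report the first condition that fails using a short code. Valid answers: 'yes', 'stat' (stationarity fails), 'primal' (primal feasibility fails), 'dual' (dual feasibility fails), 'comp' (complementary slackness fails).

Gradient of f: grad f(x) = Q x + c = (2, 0)
Constraint values g_i(x) = a_i^T x - b_i:
  g_1((-2, -2)) = 0
  g_2((-2, -2)) = -3
Stationarity residual: grad f(x) + sum_i lambda_i a_i = (2, -1)
  -> stationarity FAILS
Primal feasibility (all g_i <= 0): OK
Dual feasibility (all lambda_i >= 0): OK
Complementary slackness (lambda_i * g_i(x) = 0 for all i): OK

Verdict: the first failing condition is stationarity -> stat.

stat


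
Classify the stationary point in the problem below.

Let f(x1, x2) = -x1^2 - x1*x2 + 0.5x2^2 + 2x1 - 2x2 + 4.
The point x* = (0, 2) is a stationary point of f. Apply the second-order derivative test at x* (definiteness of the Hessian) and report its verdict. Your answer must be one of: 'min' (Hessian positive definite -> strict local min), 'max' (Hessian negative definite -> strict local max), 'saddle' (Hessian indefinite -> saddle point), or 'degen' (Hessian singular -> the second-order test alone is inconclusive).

Compute the Hessian H = grad^2 f:
  H = [[-2, -1], [-1, 1]]
Verify stationarity: grad f(x*) = H x* + g = (0, 0).
Eigenvalues of H: -2.3028, 1.3028.
Eigenvalues have mixed signs, so H is indefinite -> x* is a saddle point.

saddle
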